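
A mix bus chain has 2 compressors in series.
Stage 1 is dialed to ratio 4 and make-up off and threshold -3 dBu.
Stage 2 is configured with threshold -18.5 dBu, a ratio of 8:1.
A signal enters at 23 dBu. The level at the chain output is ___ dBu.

-15.75 dBu

Stage 1: 23 dBu is 26 dB over -3 dBu; at 4:1 that becomes 6.5 dB over, giving 3.5 dBu.
Stage 2: 22 dB above -18.5 dBu, reduced 8:1 to 2.75 dB above → -15.75 dBu.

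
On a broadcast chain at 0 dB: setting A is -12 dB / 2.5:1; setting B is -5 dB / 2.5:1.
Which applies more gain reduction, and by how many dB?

A, by 4.2 dB

A: GR = 12 − 12/2.5 = 7.2 dB.
B: GR = 5 − 5/2.5 = 3 dB.
Difference: 4.2 dB in favour of A.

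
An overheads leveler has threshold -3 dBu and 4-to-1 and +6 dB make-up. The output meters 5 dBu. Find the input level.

Remove make-up: 5 − 6 = -1 dBu.
Post-compression overshoot = -1 − (-3) = 2 dB.
Before 4:1 compression the overshoot was 2 × 4 = 8 dB, so input = -3 + 8 = 5 dBu.

5 dBu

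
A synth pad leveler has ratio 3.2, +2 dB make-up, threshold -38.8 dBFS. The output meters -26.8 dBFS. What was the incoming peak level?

Remove make-up: -26.8 − 2 = -28.8 dBFS.
Post-compression overshoot = -28.8 − (-38.8) = 10 dB.
Before 3.2:1 compression the overshoot was 10 × 3.2 = 32 dB, so input = -38.8 + 32 = -6.8 dBFS.

-6.8 dBFS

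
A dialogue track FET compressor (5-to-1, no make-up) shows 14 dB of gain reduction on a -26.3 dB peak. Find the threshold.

-43.8 dB

Gain reduction = -26.3 − (-40.3) = 14 dB; output overshoot = GR / (R − 1) = 14 / 4 = 3.5 dB.
Threshold = output − output overshoot = -40.3 − 3.5 = -43.8 dB.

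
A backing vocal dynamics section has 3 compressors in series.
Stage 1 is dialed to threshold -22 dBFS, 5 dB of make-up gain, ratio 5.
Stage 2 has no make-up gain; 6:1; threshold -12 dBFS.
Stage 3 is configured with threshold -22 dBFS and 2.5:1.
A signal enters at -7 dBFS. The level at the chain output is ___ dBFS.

-18.8 dBFS

Stage 1: overshoot 15 dB → 15/5 = 3 dB → -19 dBFS; +5 dB make-up → -14 dBFS.
Stage 2: -14 dBFS is at or below the -12 dBFS threshold — no compression; output -14 dBFS.
Stage 3: overshoot 8 dB → 8/2.5 = 3.2 dB → -18.8 dBFS.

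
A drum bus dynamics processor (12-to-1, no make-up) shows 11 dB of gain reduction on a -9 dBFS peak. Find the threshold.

-21 dBFS

Gain reduction = -9 − (-20) = 11 dB; output overshoot = GR / (R − 1) = 11 / 11 = 1 dB.
Threshold = output − output overshoot = -20 − 1 = -21 dBFS.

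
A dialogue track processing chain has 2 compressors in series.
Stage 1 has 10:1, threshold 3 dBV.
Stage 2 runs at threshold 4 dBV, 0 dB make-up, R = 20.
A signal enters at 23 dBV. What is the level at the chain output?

Stage 1: 20 dB above 3 dBV, reduced 10:1 to 2 dB above → 5 dBV.
Stage 2: overshoot 1 dB → 1/20 = 0.05 dB → 4.05 dBV.

4.05 dBV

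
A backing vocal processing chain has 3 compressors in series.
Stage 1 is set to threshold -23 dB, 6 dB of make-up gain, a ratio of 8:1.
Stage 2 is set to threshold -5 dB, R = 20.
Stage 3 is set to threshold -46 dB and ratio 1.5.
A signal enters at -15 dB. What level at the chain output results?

Stage 1: 8 dB above -23 dB, reduced 8:1 to 1 dB above → -22 dB; +6 dB make-up → -16 dB.
Stage 2: -16 dB is at or below the -5 dB threshold — no compression; output -16 dB.
Stage 3: overshoot 30 dB → 30/1.5 = 20 dB → -26 dB.

-26 dB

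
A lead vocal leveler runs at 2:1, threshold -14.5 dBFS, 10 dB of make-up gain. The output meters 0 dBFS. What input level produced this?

-5.5 dBFS

Stripping the +10 dB make-up gives -10 dBFS at the gain stage.
That's 4.5 dB above the -14.5 dBFS threshold.
Before 2:1 compression the overshoot was 4.5 × 2 = 9 dB, so input = -14.5 + 9 = -5.5 dBFS.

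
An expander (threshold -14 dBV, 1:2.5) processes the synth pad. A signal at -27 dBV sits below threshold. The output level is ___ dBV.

Below threshold, a 1:2.5 expander applies gain = (2.5−1)×(T − x) of attenuation.
(2.5−1) × 13 = 19.5 dB, so output = -27 − 19.5 = -46.5 dBV.

-46.5 dBV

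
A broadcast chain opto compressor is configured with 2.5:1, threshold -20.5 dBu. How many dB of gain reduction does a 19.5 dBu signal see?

The signal is 40 dB above threshold.
A 2.5:1 ratio leaves 16 dB of that excess.
So the signal is attenuated by 40 − 16 = 24 dB.

24 dB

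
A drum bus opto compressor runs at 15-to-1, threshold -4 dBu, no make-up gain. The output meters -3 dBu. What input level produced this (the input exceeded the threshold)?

11 dBu

That's 1 dB above the -4 dBu threshold.
Undo the ratio: input overshoot = 1 × 15 = 15 dB, giving input = 11 dBu.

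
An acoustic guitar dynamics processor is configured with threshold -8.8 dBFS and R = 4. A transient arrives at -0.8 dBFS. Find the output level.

Overshoot: -0.8 − (-8.8) = 8 dB.
At 4:1 the overshoot is divided by 4, leaving 2 dB above threshold.
That puts the output at -6.8 dBFS.

-6.8 dBFS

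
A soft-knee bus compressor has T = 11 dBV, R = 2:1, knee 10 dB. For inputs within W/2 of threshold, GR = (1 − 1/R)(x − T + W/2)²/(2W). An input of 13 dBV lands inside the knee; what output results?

x − T + W/2 = 13 − 11 + 5 = 7.
GR = (1 − 1/2) × 7² / 20 = 0.5 × 49 / 20 = 1.225 dB.
Output = 13 − 1.225 = 11.775 dBV.

11.775 dBV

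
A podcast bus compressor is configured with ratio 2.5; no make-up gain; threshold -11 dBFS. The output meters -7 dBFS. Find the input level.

-1 dBFS

Post-compression overshoot = -7 − (-11) = 4 dB.
Before 2.5:1 compression the overshoot was 4 × 2.5 = 10 dB, so input = -11 + 10 = -1 dBFS.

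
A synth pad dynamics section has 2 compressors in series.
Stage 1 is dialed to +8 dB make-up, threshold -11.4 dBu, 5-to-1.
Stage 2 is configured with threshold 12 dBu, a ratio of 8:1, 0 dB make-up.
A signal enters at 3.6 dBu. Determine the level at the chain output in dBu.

-0.4 dBu

Stage 1: 15 dB above -11.4 dBu, reduced 5:1 to 3 dB above → -8.4 dBu; +8 dB make-up → -0.4 dBu.
Stage 2: -0.4 dBu is at or below the 12 dBu threshold — no compression; output -0.4 dBu.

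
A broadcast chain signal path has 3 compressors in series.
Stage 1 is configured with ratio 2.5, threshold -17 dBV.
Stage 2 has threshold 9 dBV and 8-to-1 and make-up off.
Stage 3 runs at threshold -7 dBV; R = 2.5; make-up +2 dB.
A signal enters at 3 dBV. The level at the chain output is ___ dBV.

-7 dBV

Stage 1: 3 dBV is 20 dB over -17 dBV; at 2.5:1 that becomes 8 dB over, giving -9 dBV.
Stage 2: -9 dBV is at or below the 9 dBV threshold — no compression; output -9 dBV.
Stage 3: below threshold (-9 ≤ -7); passes unchanged; make-up brings it to -7 dBV.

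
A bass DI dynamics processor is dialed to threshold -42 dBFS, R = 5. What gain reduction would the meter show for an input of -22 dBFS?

16 dB

The signal is 20 dB above threshold.
A 5:1 ratio leaves 4 dB of that excess.
So the signal is attenuated by 20 − 4 = 16 dB.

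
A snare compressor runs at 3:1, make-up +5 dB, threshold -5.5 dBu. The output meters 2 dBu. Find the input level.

Stripping the +5 dB make-up gives -3 dBu at the gain stage.
The compressed level sits -3 − (-5.5) = 2.5 dB over threshold.
Input overshoot = R × output overshoot = 7.5 dB → input = -5.5 + 7.5 = 2 dBu.

2 dBu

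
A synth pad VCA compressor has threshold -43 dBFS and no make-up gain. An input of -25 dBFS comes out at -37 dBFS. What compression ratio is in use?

Input overshoot = -25 − (-43) = 18 dB; output overshoot = -37 − (-43) = 6 dB.
Ratio = 18 / 6 = 3.

3:1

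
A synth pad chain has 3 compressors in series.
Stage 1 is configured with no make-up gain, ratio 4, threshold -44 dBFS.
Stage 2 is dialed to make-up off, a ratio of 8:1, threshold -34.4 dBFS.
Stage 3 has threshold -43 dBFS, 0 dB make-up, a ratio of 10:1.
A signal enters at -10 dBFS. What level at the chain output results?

Stage 1: -10 dBFS is 34 dB over -44 dBFS; at 4:1 that becomes 8.5 dB over, giving -35.5 dBFS.
Stage 2: below threshold (-35.5 ≤ -34.4); passes unchanged; output -35.5 dBFS.
Stage 3: -35.5 dBFS is 7.5 dB over -43 dBFS; at 10:1 that becomes 0.75 dB over, giving -42.25 dBFS.

-42.25 dBFS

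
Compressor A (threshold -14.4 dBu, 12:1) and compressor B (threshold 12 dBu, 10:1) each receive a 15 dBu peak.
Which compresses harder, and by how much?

A: 29.4 dB over, compressed to 2.45 dB over, so 26.95 dB of GR.
B: 3 dB over, compressed to 0.3 dB over, so 2.7 dB of GR.
Difference: 24.25 dB in favour of A.

A, by 24.25 dB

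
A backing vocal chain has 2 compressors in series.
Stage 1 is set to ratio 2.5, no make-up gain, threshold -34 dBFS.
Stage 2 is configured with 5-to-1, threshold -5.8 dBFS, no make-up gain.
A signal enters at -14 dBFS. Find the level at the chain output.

Stage 1: overshoot 20 dB → 20/2.5 = 8 dB → -26 dBFS.
Stage 2: -26 dBFS ≤ -5.8 dBFS, so stage 2 doesn't engage; output -26 dBFS.

-26 dBFS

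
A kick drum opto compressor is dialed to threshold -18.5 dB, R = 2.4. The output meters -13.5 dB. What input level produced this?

-6.5 dB

The compressed level sits -13.5 − (-18.5) = 5 dB over threshold.
Input overshoot = R × output overshoot = 12 dB → input = -18.5 + 12 = -6.5 dB.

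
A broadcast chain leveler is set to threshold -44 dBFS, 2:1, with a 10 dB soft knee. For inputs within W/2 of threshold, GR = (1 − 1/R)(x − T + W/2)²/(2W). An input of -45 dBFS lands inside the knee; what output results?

-45.4 dBFS

x − T + W/2 = -45 − (-44) + 5 = 4.
GR = (1 − 1/2) × 4² / 20 = 0.5 × 16 / 20 = 0.4 dB.
Output = -45 − 0.4 = -45.4 dBFS.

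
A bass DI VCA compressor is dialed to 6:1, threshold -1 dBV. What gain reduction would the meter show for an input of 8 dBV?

Overshoot = 8 − (-1) = 9 dB.
After 6:1 compression the overshoot becomes 9/6 = 1.5 dB.
Gain reduction = 9 − 1.5 = 7.5 dB.

7.5 dB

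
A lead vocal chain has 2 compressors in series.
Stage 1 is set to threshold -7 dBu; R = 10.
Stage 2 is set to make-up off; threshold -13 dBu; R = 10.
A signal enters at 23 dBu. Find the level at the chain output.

Stage 1: 23 dBu is 30 dB over -7 dBu; at 10:1 that becomes 3 dB over, giving -4 dBu.
Stage 2: -4 dBu is 9 dB over -13 dBu; at 10:1 that becomes 0.9 dB over, giving -12.1 dBu.

-12.1 dBu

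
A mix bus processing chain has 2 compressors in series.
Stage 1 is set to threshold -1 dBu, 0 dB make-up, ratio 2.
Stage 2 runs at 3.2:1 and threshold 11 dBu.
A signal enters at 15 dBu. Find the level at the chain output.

7 dBu

Stage 1: overshoot 16 dB → 16/2 = 8 dB → 7 dBu.
Stage 2: 7 dBu is at or below the 11 dBu threshold — no compression; output 7 dBu.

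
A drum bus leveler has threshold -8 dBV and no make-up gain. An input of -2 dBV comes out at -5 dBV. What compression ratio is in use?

Input overshoot = -2 − (-8) = 6 dB; output overshoot = -5 − (-8) = 3 dB.
Ratio = 6 / 3 = 2.

2:1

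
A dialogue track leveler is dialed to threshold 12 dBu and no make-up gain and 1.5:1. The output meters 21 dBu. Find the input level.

That's 9 dB above the 12 dBu threshold.
Before 1.5:1 compression the overshoot was 9 × 1.5 = 13.5 dB, so input = 12 + 13.5 = 25.5 dBu.

25.5 dBu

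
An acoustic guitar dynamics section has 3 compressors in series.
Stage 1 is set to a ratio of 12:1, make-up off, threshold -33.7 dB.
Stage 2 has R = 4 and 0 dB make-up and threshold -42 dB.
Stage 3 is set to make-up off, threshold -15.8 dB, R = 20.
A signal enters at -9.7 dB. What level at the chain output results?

Stage 1: overshoot 24 dB → 24/12 = 2 dB → -31.7 dB.
Stage 2: overshoot 10.3 dB → 10.3/4 = 2.575 dB → -39.425 dB.
Stage 3: below threshold (-39.425 ≤ -15.8); passes unchanged; output -39.425 dB.

-39.425 dB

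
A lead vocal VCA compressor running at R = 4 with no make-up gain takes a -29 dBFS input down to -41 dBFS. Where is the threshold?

Let T be the threshold. Output overshoot = (input overshoot)/R, so -41 − T = (-29 − T)/4.
4·(-41 − T) = -29 − T → 3·T = -164 − (-29) = -135.
T = -135/3 = -45 dBFS.

-45 dBFS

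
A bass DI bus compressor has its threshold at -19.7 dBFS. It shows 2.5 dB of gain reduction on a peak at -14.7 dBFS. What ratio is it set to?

2:1

Input overshoot = -14.7 − (-19.7) = 5 dB.
Output overshoot = 5 − 2.5 = 2.5 dB.
Ratio = input overshoot / output overshoot = 5 / 2.5 = 2.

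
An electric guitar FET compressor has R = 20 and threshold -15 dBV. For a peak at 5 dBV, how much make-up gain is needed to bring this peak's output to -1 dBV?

Overshoot 20 dB → 20/20 = 1 dB after compression, so the compressed level is -15 + 1 = -14 dBV.
Make-up = target − compressed = -1 − (-14) = 13 dB.

13 dB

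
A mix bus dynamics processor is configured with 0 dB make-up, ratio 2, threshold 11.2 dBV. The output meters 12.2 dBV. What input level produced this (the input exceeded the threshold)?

That's 1 dB above the 11.2 dBV threshold.
Before 2:1 compression the overshoot was 1 × 2 = 2 dB, so input = 11.2 + 2 = 13.2 dBV.

13.2 dBV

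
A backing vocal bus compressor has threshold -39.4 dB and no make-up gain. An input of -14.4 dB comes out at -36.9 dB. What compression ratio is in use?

Input overshoot = -14.4 − (-39.4) = 25 dB; output overshoot = -36.9 − (-39.4) = 2.5 dB.
Ratio = 25 / 2.5 = 10.

10:1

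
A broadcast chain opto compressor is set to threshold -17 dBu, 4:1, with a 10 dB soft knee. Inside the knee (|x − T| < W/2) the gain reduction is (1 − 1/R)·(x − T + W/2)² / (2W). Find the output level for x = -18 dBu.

-18.6 dBu

x − T + W/2 = -18 − (-17) + 5 = 4.
GR = (1 − 1/4) × 4² / 20 = 0.75 × 16 / 20 = 0.6 dB.
Output = -18 − 0.6 = -18.6 dBu.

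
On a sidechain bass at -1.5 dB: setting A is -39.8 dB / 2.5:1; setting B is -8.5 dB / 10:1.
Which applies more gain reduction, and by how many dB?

A, by 16.68 dB

A: 38.3 dB over, compressed to 15.32 dB over, so 22.98 dB of GR.
B: 7 dB over, compressed to 0.7 dB over, so 6.3 dB of GR.
A reduces 16.68 dB more.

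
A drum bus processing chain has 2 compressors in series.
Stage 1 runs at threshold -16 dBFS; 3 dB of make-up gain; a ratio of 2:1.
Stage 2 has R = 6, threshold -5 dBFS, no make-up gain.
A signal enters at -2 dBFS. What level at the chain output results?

-6 dBFS

Stage 1: -2 dBFS is 14 dB over -16 dBFS; at 2:1 that becomes 7 dB over, giving -9 dBFS; +3 dB make-up → -6 dBFS.
Stage 2: -6 dBFS is at or below the -5 dBFS threshold — no compression; output -6 dBFS.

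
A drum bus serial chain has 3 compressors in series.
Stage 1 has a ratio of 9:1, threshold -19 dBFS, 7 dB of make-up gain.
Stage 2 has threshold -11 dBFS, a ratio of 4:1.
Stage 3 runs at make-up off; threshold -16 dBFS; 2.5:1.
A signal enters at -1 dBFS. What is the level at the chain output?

-13.9 dBFS

Stage 1: -1 dBFS is 18 dB over -19 dBFS; at 9:1 that becomes 2 dB over, giving -17 dBFS; +7 dB make-up → -10 dBFS.
Stage 2: overshoot 1 dB → 1/4 = 0.25 dB → -10.75 dBFS.
Stage 3: 5.25 dB above -16 dBFS, reduced 2.5:1 to 2.1 dB above → -13.9 dBFS.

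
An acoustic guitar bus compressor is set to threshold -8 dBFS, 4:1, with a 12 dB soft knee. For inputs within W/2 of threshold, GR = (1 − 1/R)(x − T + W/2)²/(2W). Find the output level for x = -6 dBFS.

x − T + W/2 = -6 − (-8) + 6 = 8.
GR = (1 − 1/4) × 8² / 24 = 0.75 × 64 / 24 = 2 dB.
Output = -6 − 2 = -8 dBFS.

-8 dBFS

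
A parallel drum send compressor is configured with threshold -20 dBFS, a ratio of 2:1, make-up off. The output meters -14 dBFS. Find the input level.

Post-compression overshoot = -14 − (-20) = 6 dB.
Undo the ratio: input overshoot = 6 × 2 = 12 dB, giving input = -8 dBFS.

-8 dBFS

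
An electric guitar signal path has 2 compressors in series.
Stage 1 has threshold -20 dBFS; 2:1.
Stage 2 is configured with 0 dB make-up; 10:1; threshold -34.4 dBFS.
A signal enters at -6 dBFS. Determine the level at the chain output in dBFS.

-32.26 dBFS

Stage 1: overshoot 14 dB → 14/2 = 7 dB → -13 dBFS.
Stage 2: overshoot 21.4 dB → 21.4/10 = 2.14 dB → -32.26 dBFS.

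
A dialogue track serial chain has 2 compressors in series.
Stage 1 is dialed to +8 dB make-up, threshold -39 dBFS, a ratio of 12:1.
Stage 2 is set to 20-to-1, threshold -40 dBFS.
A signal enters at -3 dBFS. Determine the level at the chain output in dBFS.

Stage 1: 36 dB above -39 dBFS, reduced 12:1 to 3 dB above → -36 dBFS; +8 dB make-up → -28 dBFS.
Stage 2: 12 dB above -40 dBFS, reduced 20:1 to 0.6 dB above → -39.4 dBFS.

-39.4 dBFS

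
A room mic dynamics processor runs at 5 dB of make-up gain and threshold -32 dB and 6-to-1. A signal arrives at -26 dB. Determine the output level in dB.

-26 dB

-26 dB sits 6 dB over threshold.
The 6 dB excess becomes 1 dB after 6:1 reduction.
That puts the output at -31 dB; make-up adds 5 dB, giving -26 dB.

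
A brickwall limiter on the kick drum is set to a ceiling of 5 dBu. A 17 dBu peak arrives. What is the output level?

At ∞:1, everything above 5 dBu is held at the ceiling.

5 dBu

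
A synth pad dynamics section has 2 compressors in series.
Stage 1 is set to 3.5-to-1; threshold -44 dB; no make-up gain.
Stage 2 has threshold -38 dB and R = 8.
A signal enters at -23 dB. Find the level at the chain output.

Stage 1: -23 dB is 21 dB over -44 dB; at 3.5:1 that becomes 6 dB over, giving -38 dB.
Stage 2: below threshold (-38 ≤ -38); passes unchanged; output -38 dB.

-38 dB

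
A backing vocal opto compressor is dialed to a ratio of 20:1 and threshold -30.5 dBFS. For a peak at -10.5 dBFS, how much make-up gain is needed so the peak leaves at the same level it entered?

19 dB

Without make-up, output = threshold + overshoot/20 = -30.5 + 1 = -29.5 dBFS.
Gap to target: 19 dB.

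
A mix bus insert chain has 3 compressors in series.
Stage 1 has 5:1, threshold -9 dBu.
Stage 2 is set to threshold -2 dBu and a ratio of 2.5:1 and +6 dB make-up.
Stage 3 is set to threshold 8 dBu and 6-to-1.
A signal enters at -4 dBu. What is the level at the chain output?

Stage 1: 5 dB above -9 dBu, reduced 5:1 to 1 dB above → -8 dBu.
Stage 2: -8 dBu is at or below the -2 dBu threshold — no compression; make-up brings it to -2 dBu.
Stage 3: -2 dBu ≤ 8 dBu, so stage 3 doesn't engage; output -2 dBu.

-2 dBu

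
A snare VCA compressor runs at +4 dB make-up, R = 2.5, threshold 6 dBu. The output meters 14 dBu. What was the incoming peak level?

Stripping the +4 dB make-up gives 10 dBu at the gain stage.
The compressed level sits 10 − 6 = 4 dB over threshold.
Undo the ratio: input overshoot = 4 × 2.5 = 10 dB, giving input = 16 dBu.

16 dBu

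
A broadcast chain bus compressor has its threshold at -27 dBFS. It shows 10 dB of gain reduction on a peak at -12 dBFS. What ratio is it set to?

Input overshoot = -12 − (-27) = 15 dB.
Output overshoot = 15 − 10 = 5 dB.
Ratio = input overshoot / output overshoot = 15 / 5 = 3.

3:1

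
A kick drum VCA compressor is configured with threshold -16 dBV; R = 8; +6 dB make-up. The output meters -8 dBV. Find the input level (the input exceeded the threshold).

0 dBV

Stripping the +6 dB make-up gives -14 dBV at the gain stage.
Post-compression overshoot = -14 − (-16) = 2 dB.
Before 8:1 compression the overshoot was 2 × 8 = 16 dB, so input = -16 + 16 = 0 dBV.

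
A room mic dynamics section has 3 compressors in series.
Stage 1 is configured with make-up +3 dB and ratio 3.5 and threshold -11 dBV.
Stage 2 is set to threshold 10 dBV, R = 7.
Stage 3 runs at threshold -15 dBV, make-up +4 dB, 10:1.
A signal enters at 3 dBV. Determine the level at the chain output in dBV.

Stage 1: overshoot 14 dB → 14/3.5 = 4 dB → -7 dBV; +3 dB make-up → -4 dBV.
Stage 2: below threshold (-4 ≤ 10); passes unchanged; output -4 dBV.
Stage 3: -4 dBV is 11 dB over -15 dBV; at 10:1 that becomes 1.1 dB over, giving -13.9 dBV; +4 dB make-up → -9.9 dBV.

-9.9 dBV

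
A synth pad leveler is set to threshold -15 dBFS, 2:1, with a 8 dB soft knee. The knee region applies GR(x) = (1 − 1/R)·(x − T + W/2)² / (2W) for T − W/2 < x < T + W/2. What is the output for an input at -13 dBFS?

x − T + W/2 = -13 − (-15) + 4 = 6.
GR = (1 − 1/2) × 6² / 16 = 0.5 × 36 / 16 = 1.125 dB.
Output = -13 − 1.125 = -14.125 dBFS.

-14.125 dBFS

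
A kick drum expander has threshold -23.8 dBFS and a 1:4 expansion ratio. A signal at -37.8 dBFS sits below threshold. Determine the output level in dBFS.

Below threshold, a 1:4 expander applies gain = (4−1)×(T − x) of attenuation.
(4−1) × 14 = 42 dB, so output = -37.8 − 42 = -79.8 dBFS.

-79.8 dBFS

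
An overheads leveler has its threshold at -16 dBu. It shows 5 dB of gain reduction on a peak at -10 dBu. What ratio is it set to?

Input overshoot = -10 − (-16) = 6 dB.
Output overshoot = 6 − 5 = 1 dB.
Ratio = input overshoot / output overshoot = 6 / 1 = 6.

6:1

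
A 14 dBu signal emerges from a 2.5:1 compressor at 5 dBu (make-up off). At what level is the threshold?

-1 dBu

Input is 15 dB above T (since output overshoot × R = input overshoot: (5 − T)·2.5 = 14 − T gives T = -1 dBu).
Check: -1 + (14 − (-1))/2.5 = -1 + 6 = 5 dBu. ✓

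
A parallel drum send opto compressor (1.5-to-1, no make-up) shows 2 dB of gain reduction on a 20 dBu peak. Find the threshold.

14 dBu

Gain reduction = 20 − 18 = 2 dB; output overshoot = GR / (R − 1) = 2 / 0.5 = 4 dB.
Threshold = output − output overshoot = 18 − 4 = 14 dBu.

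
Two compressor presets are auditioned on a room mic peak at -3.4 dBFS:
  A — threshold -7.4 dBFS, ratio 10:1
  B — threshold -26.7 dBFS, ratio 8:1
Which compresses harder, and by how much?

A: 4 dB over, compressed to 0.4 dB over, so 3.6 dB of GR.
B: 23.3 dB over, compressed to 2.9125 dB over, so 20.3875 dB of GR.
B applies 16.7875 dB more gain reduction.

B, by 16.7875 dB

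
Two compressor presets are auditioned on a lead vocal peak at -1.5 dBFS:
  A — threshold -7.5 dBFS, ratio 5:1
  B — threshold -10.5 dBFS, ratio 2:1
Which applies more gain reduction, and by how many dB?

A: 6 dB over, compressed to 1.2 dB over, so 4.8 dB of GR.
B: 9 dB over, compressed to 4.5 dB over, so 4.5 dB of GR.
Difference: 0.3 dB in favour of A.

A, by 0.3 dB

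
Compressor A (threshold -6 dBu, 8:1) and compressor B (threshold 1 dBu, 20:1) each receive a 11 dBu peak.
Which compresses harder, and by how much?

A: GR = 17 − 17/8 = 14.875 dB.
B: GR = 10 − 10/20 = 9.5 dB.
Difference: 5.375 dB in favour of A.

A, by 5.375 dB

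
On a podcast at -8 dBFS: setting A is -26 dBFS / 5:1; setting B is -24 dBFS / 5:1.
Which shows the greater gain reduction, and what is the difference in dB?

A: overshoot 18 dB → output overshoot 3.6 dB → GR 14.4 dB.
B: overshoot 16 dB → output overshoot 3.2 dB → GR 12.8 dB.
Difference: 1.6 dB in favour of A.

A, by 1.6 dB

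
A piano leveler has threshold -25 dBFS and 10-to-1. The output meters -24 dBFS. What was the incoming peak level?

Post-compression overshoot = -24 − (-25) = 1 dB.
Before 10:1 compression the overshoot was 1 × 10 = 10 dB, so input = -25 + 10 = -15 dBFS.

-15 dBFS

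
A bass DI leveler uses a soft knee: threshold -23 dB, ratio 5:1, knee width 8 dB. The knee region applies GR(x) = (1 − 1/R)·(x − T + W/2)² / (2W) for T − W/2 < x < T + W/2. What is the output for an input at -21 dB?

x − T + W/2 = -21 − (-23) + 4 = 6.
GR = (1 − 1/5) × 6² / 16 = 0.8 × 36 / 16 = 1.8 dB.
Output = -21 − 1.8 = -22.8 dB.

-22.8 dB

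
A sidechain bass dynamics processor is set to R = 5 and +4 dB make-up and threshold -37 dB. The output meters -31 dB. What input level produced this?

-27 dB

Before make-up, the level was -31 − 4 = -35 dB.
Post-compression overshoot = -35 − (-37) = 2 dB.
Before 5:1 compression the overshoot was 2 × 5 = 10 dB, so input = -37 + 10 = -27 dB.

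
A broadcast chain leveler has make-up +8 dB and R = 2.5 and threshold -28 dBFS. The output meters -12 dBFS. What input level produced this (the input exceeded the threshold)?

-8 dBFS

Remove make-up: -12 − 8 = -20 dBFS.
Post-compression overshoot = -20 − (-28) = 8 dB.
Before 2.5:1 compression the overshoot was 8 × 2.5 = 20 dB, so input = -28 + 20 = -8 dBFS.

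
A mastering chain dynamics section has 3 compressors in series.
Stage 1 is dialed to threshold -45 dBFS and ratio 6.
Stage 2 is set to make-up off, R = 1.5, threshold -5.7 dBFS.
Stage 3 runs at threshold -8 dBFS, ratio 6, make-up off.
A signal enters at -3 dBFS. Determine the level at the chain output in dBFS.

-38 dBFS

Stage 1: -3 dBFS is 42 dB over -45 dBFS; at 6:1 that becomes 7 dB over, giving -38 dBFS.
Stage 2: -38 dBFS ≤ -5.7 dBFS, so stage 2 doesn't engage; output -38 dBFS.
Stage 3: -38 dBFS ≤ -8 dBFS, so stage 3 doesn't engage; output -38 dBFS.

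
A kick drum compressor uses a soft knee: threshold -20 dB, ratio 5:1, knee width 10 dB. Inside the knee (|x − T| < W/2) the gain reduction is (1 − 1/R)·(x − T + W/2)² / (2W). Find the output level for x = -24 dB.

x − T + W/2 = -24 − (-20) + 5 = 1.
GR = (1 − 1/5) × 1² / 20 = 0.8 × 1 / 20 = 0.04 dB.
Output = -24 − 0.04 = -24.04 dB.

-24.04 dB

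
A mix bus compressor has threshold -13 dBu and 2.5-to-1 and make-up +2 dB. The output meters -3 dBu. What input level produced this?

7 dBu

Before make-up, the level was -3 − 2 = -5 dBu.
That's 8 dB above the -13 dBu threshold.
Input overshoot = R × output overshoot = 20 dB → input = -13 + 20 = 7 dBu.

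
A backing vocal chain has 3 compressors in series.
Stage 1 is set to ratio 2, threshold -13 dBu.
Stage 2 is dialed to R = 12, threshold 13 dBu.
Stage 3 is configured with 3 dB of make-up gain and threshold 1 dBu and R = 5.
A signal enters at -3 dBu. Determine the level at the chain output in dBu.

Stage 1: 10 dB above -13 dBu, reduced 2:1 to 5 dB above → -8 dBu.
Stage 2: -8 dBu ≤ 13 dBu, so stage 2 doesn't engage; output -8 dBu.
Stage 3: -8 dBu is at or below the 1 dBu threshold — no compression; make-up brings it to -5 dBu.

-5 dBu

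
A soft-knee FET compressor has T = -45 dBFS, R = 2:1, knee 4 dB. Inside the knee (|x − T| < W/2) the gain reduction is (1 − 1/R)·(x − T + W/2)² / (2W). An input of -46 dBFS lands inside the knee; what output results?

-46.0625 dBFS

x − T + W/2 = -46 − (-45) + 2 = 1.
GR = (1 − 1/2) × 1² / 8 = 0.5 × 1 / 8 = 0.0625 dB.
Output = -46 − 0.0625 = -46.0625 dBFS.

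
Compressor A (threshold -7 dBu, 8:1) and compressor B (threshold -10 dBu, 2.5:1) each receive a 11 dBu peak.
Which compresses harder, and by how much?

A, by 3.15 dB

A: GR = 18 − 18/8 = 15.75 dB.
B: GR = 21 − 21/2.5 = 12.6 dB.
A applies 3.15 dB more gain reduction.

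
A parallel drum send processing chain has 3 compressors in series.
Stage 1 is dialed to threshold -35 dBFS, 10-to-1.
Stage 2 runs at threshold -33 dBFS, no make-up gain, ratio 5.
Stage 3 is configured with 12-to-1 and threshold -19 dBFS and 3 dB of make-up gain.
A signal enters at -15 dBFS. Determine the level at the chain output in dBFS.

Stage 1: overshoot 20 dB → 20/10 = 2 dB → -33 dBFS.
Stage 2: -33 dBFS ≤ -33 dBFS, so stage 2 doesn't engage; output -33 dBFS.
Stage 3: below threshold (-33 ≤ -19); passes unchanged; make-up brings it to -30 dBFS.

-30 dBFS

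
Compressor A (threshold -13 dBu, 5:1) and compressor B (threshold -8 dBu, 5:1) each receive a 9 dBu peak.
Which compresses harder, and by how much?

A: 22 dB over, compressed to 4.4 dB over, so 17.6 dB of GR.
B: 17 dB over, compressed to 3.4 dB over, so 13.6 dB of GR.
Difference: 4 dB in favour of A.

A, by 4 dB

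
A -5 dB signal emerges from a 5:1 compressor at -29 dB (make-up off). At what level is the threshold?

Input is 30 dB above T (since output overshoot × R = input overshoot: (-29 − T)·5 = -5 − T gives T = -35 dB).
Check: -35 + (-5 − (-35))/5 = -35 + 6 = -29 dB. ✓

-35 dB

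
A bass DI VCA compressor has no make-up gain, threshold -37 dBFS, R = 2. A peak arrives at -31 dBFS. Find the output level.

-31 dBFS sits 6 dB over threshold.
At 2:1 the overshoot is divided by 2, leaving 3 dB above threshold.
Output = -37 + 3 = -34 dBFS.

-34 dBFS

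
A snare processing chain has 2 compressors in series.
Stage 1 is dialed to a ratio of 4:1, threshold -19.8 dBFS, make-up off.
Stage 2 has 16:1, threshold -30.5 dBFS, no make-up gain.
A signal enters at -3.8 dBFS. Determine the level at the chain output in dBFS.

Stage 1: -3.8 dBFS is 16 dB over -19.8 dBFS; at 4:1 that becomes 4 dB over, giving -15.8 dBFS.
Stage 2: 14.7 dB above -30.5 dBFS, reduced 16:1 to 0.91875 dB above → -29.58125 dBFS.

-29.58125 dBFS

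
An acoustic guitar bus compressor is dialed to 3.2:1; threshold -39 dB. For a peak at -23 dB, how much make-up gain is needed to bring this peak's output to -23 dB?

11 dB

The peak compresses to -39 + 16/3.2 = -34 dB.
To reach -23 dB requires -23 − (-34) = 11 dB of make-up.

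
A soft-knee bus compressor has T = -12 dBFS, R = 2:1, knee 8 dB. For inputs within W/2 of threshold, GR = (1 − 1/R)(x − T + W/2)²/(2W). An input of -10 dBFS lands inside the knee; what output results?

x − T + W/2 = -10 − (-12) + 4 = 6.
GR = (1 − 1/2) × 6² / 16 = 0.5 × 36 / 16 = 1.125 dB.
Output = -10 − 1.125 = -11.125 dBFS.

-11.125 dBFS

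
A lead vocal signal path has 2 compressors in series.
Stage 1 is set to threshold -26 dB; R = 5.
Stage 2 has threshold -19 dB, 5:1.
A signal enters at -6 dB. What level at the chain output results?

-22 dB

Stage 1: overshoot 20 dB → 20/5 = 4 dB → -22 dB.
Stage 2: -22 dB is at or below the -19 dB threshold — no compression; output -22 dB.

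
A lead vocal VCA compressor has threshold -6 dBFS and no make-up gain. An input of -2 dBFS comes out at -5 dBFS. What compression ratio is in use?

4:1

Input overshoot = -2 − (-6) = 4 dB; output overshoot = -5 − (-6) = 1 dB.
Ratio = 4 / 1 = 4.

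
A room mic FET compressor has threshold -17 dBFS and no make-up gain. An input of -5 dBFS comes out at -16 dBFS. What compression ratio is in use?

Input overshoot = -5 − (-17) = 12 dB; output overshoot = -16 − (-17) = 1 dB.
Ratio = 12 / 1 = 12.

12:1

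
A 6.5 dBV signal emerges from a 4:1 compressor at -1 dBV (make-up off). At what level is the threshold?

Let T be the threshold. Output overshoot = (input overshoot)/R, so -1 − T = (6.5 − T)/4.
4·(-1 − T) = 6.5 − T → 3·T = -4 − 6.5 = -10.5.
T = -10.5/3 = -3.5 dBV.

-3.5 dBV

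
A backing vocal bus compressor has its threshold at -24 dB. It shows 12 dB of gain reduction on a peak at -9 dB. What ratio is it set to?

Input overshoot = -9 − (-24) = 15 dB.
Output overshoot = 15 − 12 = 3 dB.
Ratio = input overshoot / output overshoot = 15 / 3 = 5.

5:1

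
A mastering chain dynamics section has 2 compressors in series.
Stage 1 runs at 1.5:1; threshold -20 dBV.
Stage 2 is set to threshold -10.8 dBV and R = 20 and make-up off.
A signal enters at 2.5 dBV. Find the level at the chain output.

Stage 1: 2.5 dBV is 22.5 dB over -20 dBV; at 1.5:1 that becomes 15 dB over, giving -5 dBV.
Stage 2: 5.8 dB above -10.8 dBV, reduced 20:1 to 0.29 dB above → -10.51 dBV.

-10.51 dBV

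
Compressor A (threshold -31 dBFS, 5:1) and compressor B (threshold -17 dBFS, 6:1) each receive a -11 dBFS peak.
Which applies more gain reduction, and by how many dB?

A, by 11 dB

A: GR = 20 − 20/5 = 16 dB.
B: GR = 6 − 6/6 = 5 dB.
A reduces 11 dB more.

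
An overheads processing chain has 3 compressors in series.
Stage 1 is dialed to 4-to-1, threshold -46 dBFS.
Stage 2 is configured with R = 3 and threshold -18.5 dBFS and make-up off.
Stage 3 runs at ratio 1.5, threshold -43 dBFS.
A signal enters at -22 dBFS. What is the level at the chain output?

-41 dBFS

Stage 1: -22 dBFS is 24 dB over -46 dBFS; at 4:1 that becomes 6 dB over, giving -40 dBFS.
Stage 2: -40 dBFS ≤ -18.5 dBFS, so stage 2 doesn't engage; output -40 dBFS.
Stage 3: 3 dB above -43 dBFS, reduced 1.5:1 to 2 dB above → -41 dBFS.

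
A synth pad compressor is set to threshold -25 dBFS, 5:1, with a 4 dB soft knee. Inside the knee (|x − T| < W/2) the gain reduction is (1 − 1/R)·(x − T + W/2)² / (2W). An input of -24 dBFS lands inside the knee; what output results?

x − T + W/2 = -24 − (-25) + 2 = 3.
GR = (1 − 1/5) × 3² / 8 = 0.8 × 9 / 8 = 0.9 dB.
Output = -24 − 0.9 = -24.9 dBFS.

-24.9 dBFS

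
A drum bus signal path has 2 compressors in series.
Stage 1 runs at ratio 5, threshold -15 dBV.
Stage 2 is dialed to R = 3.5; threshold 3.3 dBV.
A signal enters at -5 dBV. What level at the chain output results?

-13 dBV

Stage 1: overshoot 10 dB → 10/5 = 2 dB → -13 dBV.
Stage 2: below threshold (-13 ≤ 3.3); passes unchanged; output -13 dBV.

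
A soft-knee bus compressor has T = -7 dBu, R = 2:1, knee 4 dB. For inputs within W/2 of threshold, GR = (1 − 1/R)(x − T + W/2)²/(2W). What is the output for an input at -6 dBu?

-6.5625 dBu

x − T + W/2 = -6 − (-7) + 2 = 3.
GR = (1 − 1/2) × 3² / 8 = 0.5 × 9 / 8 = 0.5625 dB.
Output = -6 − 0.5625 = -6.5625 dBu.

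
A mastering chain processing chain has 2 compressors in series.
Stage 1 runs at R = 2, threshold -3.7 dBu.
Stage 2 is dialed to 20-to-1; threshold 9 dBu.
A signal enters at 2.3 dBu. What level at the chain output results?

-0.7 dBu

Stage 1: 2.3 dBu is 6 dB over -3.7 dBu; at 2:1 that becomes 3 dB over, giving -0.7 dBu.
Stage 2: -0.7 dBu ≤ 9 dBu, so stage 2 doesn't engage; output -0.7 dBu.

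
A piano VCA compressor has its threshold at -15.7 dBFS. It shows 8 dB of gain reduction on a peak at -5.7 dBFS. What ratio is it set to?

Input overshoot = -5.7 − (-15.7) = 10 dB.
Output overshoot = 10 − 8 = 2 dB.
Ratio = input overshoot / output overshoot = 10 / 2 = 5.

5:1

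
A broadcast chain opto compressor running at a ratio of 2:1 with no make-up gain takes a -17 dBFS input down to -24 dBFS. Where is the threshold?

-31 dBFS

Gain reduction = -17 − (-24) = 7 dB; output overshoot = GR / (R − 1) = 7 / 1 = 7 dB.
Threshold = output − output overshoot = -24 − 7 = -31 dBFS.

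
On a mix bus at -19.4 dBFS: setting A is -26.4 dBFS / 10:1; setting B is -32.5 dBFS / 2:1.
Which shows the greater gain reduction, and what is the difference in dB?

A: 7 dB over, compressed to 0.7 dB over, so 6.3 dB of GR.
B: 13.1 dB over, compressed to 6.55 dB over, so 6.55 dB of GR.
B applies 0.25 dB more gain reduction.

B, by 0.25 dB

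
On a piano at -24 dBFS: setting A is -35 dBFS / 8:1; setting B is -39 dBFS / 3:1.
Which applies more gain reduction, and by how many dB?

A: 11 dB over, compressed to 1.375 dB over, so 9.625 dB of GR.
B: 15 dB over, compressed to 5 dB over, so 10 dB of GR.
B reduces 0.375 dB more.

B, by 0.375 dB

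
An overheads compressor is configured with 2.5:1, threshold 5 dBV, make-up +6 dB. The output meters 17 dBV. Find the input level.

20 dBV

Before make-up, the level was 17 − 6 = 11 dBV.
That's 6 dB above the 5 dBV threshold.
Input overshoot = R × output overshoot = 15 dB → input = 5 + 15 = 20 dBV.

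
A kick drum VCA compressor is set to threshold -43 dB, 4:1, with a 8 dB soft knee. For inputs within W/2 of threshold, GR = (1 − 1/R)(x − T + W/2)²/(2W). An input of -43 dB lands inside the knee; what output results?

-43.75 dB

x − T + W/2 = -43 − (-43) + 4 = 4.
GR = (1 − 1/4) × 4² / 16 = 0.75 × 16 / 16 = 0.75 dB.
Output = -43 − 0.75 = -43.75 dB.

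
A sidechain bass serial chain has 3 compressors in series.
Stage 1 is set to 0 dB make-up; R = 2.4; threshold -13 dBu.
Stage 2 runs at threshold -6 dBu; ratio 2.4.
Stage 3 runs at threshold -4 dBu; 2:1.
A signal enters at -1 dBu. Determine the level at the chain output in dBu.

-8 dBu

Stage 1: 12 dB above -13 dBu, reduced 2.4:1 to 5 dB above → -8 dBu.
Stage 2: -8 dBu is at or below the -6 dBu threshold — no compression; output -8 dBu.
Stage 3: -8 dBu ≤ -4 dBu, so stage 3 doesn't engage; output -8 dBu.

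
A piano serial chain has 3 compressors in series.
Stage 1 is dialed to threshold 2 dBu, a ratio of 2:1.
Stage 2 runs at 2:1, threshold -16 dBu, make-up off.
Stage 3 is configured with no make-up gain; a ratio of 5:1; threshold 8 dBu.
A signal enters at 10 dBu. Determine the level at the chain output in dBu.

Stage 1: overshoot 8 dB → 8/2 = 4 dB → 6 dBu.
Stage 2: overshoot 22 dB → 22/2 = 11 dB → -5 dBu.
Stage 3: -5 dBu is at or below the 8 dBu threshold — no compression; output -5 dBu.

-5 dBu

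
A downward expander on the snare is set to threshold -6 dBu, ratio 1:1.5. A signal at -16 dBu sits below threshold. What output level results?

Below threshold, a 1:1.5 expander applies gain = (1.5−1)×(T − x) of attenuation.
(1.5−1) × 10 = 5 dB, so output = -16 − 5 = -21 dBu.

-21 dBu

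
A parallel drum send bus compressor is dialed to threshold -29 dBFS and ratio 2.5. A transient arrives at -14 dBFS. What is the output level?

-23 dBFS

-14 dBFS sits 15 dB over threshold.
At 2.5:1 the overshoot is divided by 2.5, leaving 6 dB above threshold.
So the level is -29 + 6 = -23 dBFS.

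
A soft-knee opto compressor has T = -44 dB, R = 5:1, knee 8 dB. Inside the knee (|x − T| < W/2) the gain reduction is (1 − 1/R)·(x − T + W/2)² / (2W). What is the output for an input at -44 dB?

-44.8 dB

x − T + W/2 = -44 − (-44) + 4 = 4.
GR = (1 − 1/5) × 4² / 16 = 0.8 × 16 / 16 = 0.8 dB.
Output = -44 − 0.8 = -44.8 dB.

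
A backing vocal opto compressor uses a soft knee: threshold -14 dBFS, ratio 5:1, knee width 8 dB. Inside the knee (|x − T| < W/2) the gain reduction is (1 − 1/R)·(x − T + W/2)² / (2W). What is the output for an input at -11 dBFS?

x − T + W/2 = -11 − (-14) + 4 = 7.
GR = (1 − 1/5) × 7² / 16 = 0.8 × 49 / 16 = 2.45 dB.
Output = -11 − 2.45 = -13.45 dBFS.

-13.45 dBFS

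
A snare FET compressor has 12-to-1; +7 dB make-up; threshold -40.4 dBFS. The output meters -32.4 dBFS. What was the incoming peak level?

Before make-up, the level was -32.4 − 7 = -39.4 dBFS.
The compressed level sits -39.4 − (-40.4) = 1 dB over threshold.
Undo the ratio: input overshoot = 1 × 12 = 12 dB, giving input = -28.4 dBFS.

-28.4 dBFS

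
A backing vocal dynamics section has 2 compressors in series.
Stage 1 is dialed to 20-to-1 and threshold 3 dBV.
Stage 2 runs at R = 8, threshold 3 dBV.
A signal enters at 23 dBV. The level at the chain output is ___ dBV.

Stage 1: overshoot 20 dB → 20/20 = 1 dB → 4 dBV.
Stage 2: 1 dB above 3 dBV, reduced 8:1 to 0.125 dB above → 3.125 dBV.

3.125 dBV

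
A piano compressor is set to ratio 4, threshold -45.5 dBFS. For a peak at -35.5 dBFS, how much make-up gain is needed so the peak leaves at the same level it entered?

The peak compresses to -45.5 + 10/4 = -43 dBFS.
To reach -35.5 dBFS requires -35.5 − (-43) = 7.5 dB of make-up.

7.5 dB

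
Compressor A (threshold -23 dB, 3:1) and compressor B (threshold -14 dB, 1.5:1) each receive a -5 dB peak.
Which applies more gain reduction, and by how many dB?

A, by 9 dB

A: GR = 18 − 18/3 = 12 dB.
B: GR = 9 − 9/1.5 = 3 dB.
A applies 9 dB more gain reduction.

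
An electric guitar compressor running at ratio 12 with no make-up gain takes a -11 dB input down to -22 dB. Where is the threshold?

Let T be the threshold. Output overshoot = (input overshoot)/R, so -22 − T = (-11 − T)/12.
12·(-22 − T) = -11 − T → 11·T = -264 − (-11) = -253.
T = -253/11 = -23 dB.

-23 dB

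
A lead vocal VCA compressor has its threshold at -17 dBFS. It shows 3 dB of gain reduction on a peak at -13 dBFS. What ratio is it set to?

Input overshoot = -13 − (-17) = 4 dB.
Output overshoot = 4 − 3 = 1 dB.
Ratio = input overshoot / output overshoot = 4 / 1 = 4.

4:1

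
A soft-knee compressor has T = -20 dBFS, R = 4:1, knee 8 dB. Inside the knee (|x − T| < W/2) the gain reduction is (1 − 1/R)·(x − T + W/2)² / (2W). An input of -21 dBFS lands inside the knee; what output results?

-21.421875 dBFS

x − T + W/2 = -21 − (-20) + 4 = 3.
GR = (1 − 1/4) × 3² / 16 = 0.75 × 9 / 16 = 0.421875 dB.
Output = -21 − 0.421875 = -21.421875 dBFS.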